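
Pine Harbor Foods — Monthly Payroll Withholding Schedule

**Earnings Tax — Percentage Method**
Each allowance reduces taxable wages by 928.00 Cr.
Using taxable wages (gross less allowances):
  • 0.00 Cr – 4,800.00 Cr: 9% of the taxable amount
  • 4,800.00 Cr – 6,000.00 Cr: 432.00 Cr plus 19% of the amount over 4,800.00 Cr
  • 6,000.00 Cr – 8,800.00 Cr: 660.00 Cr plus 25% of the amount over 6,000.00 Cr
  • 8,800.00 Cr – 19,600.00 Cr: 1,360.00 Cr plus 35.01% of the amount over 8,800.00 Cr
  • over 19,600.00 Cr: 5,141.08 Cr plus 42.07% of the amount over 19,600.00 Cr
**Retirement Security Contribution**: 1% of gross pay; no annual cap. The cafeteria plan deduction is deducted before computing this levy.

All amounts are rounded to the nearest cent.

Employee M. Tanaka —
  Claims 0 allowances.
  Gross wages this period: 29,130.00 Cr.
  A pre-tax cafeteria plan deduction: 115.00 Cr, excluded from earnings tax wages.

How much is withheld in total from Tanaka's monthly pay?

9,392.12 Cr

Earnings Tax: taxable = 29,130.00 Cr − 115.00 Cr = 29,015.00 Cr
  5,141.08 Cr + 42.07% × (29,015.00 Cr − 19,600.00 Cr) = 5,141.08 Cr + 42.07% × 9,415.00 Cr = 9,101.97 Cr
Retirement Security Contribution: 1% × 29,015.00 Cr = 290.15 Cr
Total: 9,101.97 Cr + 290.15 Cr = 9,392.12 Cr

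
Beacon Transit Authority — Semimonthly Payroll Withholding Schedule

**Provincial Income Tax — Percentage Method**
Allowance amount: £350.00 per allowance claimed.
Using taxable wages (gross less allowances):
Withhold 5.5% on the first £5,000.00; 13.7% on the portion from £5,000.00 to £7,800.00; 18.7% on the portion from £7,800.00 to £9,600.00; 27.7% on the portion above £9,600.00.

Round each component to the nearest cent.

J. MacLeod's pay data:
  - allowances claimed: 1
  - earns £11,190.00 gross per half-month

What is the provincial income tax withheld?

Provincial Income Tax: taxable = £11,190.00 − 1×£350.00 = £10,840.00
  £995.20 + 27.7% × (£10,840.00 − £9,600.00) = £995.20 + 27.7% × £1,240.00 = £1,338.68

£1,338.68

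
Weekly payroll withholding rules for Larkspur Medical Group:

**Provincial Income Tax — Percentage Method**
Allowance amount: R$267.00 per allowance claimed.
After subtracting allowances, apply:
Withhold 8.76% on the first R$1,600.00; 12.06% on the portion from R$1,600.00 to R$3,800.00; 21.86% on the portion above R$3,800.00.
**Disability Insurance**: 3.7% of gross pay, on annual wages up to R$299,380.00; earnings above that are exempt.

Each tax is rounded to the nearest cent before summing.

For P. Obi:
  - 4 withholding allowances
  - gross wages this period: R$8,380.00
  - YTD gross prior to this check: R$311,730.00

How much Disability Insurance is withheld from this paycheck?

R$0.00

Disability Insurance: YTD R$311,730.00 ≥ cap R$299,380.00 → R$0.00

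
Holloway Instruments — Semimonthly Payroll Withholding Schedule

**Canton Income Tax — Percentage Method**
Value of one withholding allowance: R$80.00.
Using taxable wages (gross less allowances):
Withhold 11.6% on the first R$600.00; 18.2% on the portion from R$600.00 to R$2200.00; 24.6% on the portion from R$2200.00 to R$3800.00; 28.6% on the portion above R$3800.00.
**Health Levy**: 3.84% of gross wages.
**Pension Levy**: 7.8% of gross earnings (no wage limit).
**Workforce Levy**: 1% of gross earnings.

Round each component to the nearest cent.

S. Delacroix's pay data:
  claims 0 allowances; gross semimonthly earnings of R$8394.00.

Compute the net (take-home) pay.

Canton Income Tax: taxable = R$8394.00
  R$754.40 + 28.6% × (R$8394.00 − R$3800.00) = R$754.40 + 28.6% × R$4594.00 = R$2068.28
Health Levy: 3.84% × R$8394.00 = R$322.33
Pension Levy: 7.8% × R$8394.00 = R$654.73
Workforce Levy: 1% × R$8394.00 = R$83.94
Total withheld: R$2068.28 + R$322.33 + R$654.73 + R$83.94 = R$3129.28
Net pay: R$8394.00 − R$3129.28 = R$5264.72

R$5264.72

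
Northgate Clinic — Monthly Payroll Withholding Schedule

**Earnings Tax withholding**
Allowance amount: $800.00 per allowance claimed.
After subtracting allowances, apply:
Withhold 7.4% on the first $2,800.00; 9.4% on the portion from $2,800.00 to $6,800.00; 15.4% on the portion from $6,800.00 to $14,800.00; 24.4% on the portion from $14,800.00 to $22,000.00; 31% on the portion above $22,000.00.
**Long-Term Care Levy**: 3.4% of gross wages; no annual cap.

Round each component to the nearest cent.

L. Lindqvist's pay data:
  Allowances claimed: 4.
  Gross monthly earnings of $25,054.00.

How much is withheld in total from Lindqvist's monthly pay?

Earnings Tax: taxable = $25,054.00 − 4×$800.00 = $21,854.00
  $1,815.20 + 24.4% × ($21,854.00 − $14,800.00) = $1,815.20 + 24.4% × $7,054.00 = $3,536.38
Long-Term Care Levy: 3.4% × $25,054.00 = $851.84
Total: $3,536.38 + $851.84 = $4,388.22

$4,388.22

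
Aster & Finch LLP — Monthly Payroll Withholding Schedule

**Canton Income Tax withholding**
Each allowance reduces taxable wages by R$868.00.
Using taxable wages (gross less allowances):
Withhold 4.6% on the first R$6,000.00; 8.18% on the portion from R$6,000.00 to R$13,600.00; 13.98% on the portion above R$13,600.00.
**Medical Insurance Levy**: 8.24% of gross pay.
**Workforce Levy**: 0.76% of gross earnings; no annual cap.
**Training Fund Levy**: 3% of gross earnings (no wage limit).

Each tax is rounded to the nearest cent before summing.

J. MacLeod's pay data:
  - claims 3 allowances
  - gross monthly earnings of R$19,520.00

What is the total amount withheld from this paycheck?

Canton Income Tax: taxable = R$19,520.00 − 3×R$868.00 = R$16,916.00
  R$897.68 + 13.98% × (R$16,916.00 − R$13,600.00) = R$897.68 + 13.98% × R$3,316.00 = R$1,361.26
Medical Insurance Levy: 8.24% × R$19,520.00 = R$1,608.45
Workforce Levy: 0.76% × R$19,520.00 = R$148.35
Training Fund Levy: 3% × R$19,520.00 = R$585.60
Total: R$1,361.26 + R$1,608.45 + R$148.35 + R$585.60 = R$3,703.66

R$3,703.66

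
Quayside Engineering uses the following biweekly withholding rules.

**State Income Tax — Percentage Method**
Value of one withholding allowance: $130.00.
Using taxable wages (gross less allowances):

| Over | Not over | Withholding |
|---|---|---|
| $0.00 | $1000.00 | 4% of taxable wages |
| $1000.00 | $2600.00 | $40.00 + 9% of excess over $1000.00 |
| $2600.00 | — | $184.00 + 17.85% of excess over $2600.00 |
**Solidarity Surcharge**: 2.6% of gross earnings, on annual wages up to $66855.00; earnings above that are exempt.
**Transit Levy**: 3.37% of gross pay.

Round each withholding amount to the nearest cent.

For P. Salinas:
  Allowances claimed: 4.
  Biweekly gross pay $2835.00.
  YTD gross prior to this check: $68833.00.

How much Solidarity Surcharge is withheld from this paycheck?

Solidarity Surcharge: YTD $68833.00 ≥ cap $66855.00 → $0.00

$0.00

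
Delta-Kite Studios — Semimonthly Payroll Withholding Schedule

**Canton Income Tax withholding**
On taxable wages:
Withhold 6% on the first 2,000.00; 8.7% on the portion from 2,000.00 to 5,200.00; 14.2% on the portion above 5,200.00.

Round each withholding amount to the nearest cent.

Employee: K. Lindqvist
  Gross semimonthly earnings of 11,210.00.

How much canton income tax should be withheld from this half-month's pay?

1,251.82

Canton Income Tax: taxable = 11,210.00
  398.40 + 14.2% × (11,210.00 − 5,200.00) = 398.40 + 14.2% × 6,010.00 = 1,251.82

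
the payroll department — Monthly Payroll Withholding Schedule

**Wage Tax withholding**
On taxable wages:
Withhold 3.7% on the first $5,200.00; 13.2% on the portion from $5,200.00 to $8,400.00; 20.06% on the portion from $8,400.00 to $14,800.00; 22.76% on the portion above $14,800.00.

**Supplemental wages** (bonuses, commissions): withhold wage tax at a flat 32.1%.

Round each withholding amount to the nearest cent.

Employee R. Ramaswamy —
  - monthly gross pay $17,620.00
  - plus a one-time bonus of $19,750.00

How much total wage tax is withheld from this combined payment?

Wage Tax: taxable = $17,620.00
  $1,898.64 + 22.76% × ($17,620.00 − $14,800.00) = $1,898.64 + 22.76% × $2,820.00 = $2,540.47
Supplemental (32.1% flat on bonus): 32.1% × $19,750.00 = $6,339.75
Total wage tax: $2,540.47 + $6,339.75 = $8,880.22

$8,880.22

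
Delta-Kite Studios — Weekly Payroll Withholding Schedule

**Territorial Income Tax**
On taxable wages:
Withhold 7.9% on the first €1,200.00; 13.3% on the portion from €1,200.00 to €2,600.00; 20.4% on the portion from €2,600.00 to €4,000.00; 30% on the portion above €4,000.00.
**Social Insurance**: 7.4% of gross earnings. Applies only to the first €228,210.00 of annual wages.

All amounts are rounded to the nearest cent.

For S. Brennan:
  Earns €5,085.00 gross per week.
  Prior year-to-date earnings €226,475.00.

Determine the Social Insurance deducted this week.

€128.39

Social Insurance: cap €228,210.00 − YTD €226,475.00 = €1,735.00 subject; 7.4% × €1,735.00 = €128.39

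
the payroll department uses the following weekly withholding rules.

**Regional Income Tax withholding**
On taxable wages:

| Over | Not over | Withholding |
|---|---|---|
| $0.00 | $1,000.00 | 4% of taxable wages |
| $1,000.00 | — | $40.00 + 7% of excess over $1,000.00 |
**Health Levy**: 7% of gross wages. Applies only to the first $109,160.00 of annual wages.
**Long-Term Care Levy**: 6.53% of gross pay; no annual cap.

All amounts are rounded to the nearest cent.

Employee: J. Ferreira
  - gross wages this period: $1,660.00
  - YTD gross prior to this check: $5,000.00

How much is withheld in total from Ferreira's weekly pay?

$310.80

Regional Income Tax: taxable = $1,660.00
  $40.00 + 7% × ($1,660.00 − $1,000.00) = $40.00 + 7% × $660.00 = $86.20
Health Levy: 7% × $1,660.00 = $116.20
Long-Term Care Levy: 6.53% × $1,660.00 = $108.40
Total: $86.20 + $116.20 + $108.40 = $310.80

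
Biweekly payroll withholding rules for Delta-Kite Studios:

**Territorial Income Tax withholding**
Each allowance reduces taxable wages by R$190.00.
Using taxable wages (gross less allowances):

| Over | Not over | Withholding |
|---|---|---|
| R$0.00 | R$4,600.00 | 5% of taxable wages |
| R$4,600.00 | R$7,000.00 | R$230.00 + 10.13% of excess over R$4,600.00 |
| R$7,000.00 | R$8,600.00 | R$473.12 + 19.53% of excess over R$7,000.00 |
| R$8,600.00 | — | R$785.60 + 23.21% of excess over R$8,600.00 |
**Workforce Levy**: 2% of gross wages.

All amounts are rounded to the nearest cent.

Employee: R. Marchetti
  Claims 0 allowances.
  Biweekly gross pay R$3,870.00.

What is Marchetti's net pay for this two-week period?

Territorial Income Tax: taxable = R$3,870.00
  5% × R$3,870.00 = R$193.50
Workforce Levy: 2% × R$3,870.00 = R$77.40
Total withheld: R$193.50 + R$77.40 = R$270.90
Net pay: R$3,870.00 − R$270.90 = R$3,599.10

R$3,599.10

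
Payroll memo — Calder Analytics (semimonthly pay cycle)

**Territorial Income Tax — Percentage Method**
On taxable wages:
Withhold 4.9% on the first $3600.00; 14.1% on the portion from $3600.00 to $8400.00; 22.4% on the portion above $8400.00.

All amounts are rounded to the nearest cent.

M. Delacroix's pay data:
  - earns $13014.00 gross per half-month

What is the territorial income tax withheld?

$1886.74

Territorial Income Tax: taxable = $13014.00
  $853.20 + 22.4% × ($13014.00 − $8400.00) = $853.20 + 22.4% × $4614.00 = $1886.74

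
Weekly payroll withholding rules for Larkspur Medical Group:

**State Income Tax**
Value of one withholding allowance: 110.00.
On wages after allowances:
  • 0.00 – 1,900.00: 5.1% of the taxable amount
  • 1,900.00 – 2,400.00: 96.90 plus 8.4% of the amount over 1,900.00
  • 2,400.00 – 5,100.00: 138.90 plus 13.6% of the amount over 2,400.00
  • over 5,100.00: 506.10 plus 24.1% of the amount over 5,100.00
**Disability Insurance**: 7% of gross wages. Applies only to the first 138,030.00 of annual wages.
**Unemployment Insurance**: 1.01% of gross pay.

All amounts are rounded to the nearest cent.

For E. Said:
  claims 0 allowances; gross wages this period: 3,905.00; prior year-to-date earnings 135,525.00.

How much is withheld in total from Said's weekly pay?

558.37

State Income Tax: taxable = 3,905.00
  138.90 + 13.6% × (3,905.00 − 2,400.00) = 138.90 + 13.6% × 1,505.00 = 343.58
Disability Insurance: cap 138,030.00 − YTD 135,525.00 = 2,505.00 subject; 7% × 2,505.00 = 175.35
Unemployment Insurance: 1.01% × 3,905.00 = 39.44
Total: 343.58 + 175.35 + 39.44 = 558.37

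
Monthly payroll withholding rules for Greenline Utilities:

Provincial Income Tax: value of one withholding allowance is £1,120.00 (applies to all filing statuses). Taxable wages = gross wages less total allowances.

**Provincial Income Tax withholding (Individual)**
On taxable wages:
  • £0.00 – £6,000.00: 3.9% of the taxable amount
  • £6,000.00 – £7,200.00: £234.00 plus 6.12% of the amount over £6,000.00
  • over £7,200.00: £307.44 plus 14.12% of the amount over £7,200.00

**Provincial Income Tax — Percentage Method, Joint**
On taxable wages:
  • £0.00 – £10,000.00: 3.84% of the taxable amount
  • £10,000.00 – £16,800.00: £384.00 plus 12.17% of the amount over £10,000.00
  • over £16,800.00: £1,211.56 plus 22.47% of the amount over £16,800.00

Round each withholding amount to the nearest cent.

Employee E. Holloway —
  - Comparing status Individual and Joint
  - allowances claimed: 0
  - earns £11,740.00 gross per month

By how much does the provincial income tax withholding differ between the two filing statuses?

£352.73

Provincial Income Tax (Individual): taxable = £11,740.00
  £307.44 + 14.12% × (£11,740.00 − £7,200.00) = £307.44 + 14.12% × £4,540.00 = £948.49
Provincial Income Tax (Joint): taxable = £11,740.00
  £384.00 + 12.17% × (£11,740.00 − £10,000.00) = £384.00 + 12.17% × £1,740.00 = £595.76
Difference: |£948.49 − £595.76| = £352.73 (higher under Individual)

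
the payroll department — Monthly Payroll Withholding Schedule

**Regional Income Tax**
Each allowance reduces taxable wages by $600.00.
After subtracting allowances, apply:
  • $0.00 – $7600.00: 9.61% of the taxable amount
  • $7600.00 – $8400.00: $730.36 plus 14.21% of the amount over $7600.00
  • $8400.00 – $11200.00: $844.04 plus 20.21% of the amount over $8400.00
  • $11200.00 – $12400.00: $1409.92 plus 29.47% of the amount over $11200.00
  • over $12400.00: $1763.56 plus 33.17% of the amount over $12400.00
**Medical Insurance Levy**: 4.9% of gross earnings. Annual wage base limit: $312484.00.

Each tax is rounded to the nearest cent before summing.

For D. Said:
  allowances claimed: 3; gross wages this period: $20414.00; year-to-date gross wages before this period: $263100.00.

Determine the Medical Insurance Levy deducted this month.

$1000.29

Medical Insurance Levy: 4.9% × $20414.00 = $1000.29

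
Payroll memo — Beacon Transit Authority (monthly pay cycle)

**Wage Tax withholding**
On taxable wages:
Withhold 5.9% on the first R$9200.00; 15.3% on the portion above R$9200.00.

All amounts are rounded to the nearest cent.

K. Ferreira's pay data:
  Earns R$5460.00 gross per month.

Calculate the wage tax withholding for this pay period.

R$322.14

Wage Tax: taxable = R$5460.00
  5.9% × R$5460.00 = R$322.14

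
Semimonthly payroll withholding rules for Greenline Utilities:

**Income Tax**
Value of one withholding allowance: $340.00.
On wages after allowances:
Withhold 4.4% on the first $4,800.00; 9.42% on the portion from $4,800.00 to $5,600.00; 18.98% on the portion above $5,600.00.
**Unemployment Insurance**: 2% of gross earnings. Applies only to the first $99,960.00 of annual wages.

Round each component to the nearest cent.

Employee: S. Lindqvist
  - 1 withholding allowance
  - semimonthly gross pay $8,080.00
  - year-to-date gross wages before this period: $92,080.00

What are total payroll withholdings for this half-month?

Income Tax: taxable = $8,080.00 − 1×$340.00 = $7,740.00
  $286.56 + 18.98% × ($7,740.00 − $5,600.00) = $286.56 + 18.98% × $2,140.00 = $692.73
Unemployment Insurance: cap $99,960.00 − YTD $92,080.00 = $7,880.00 subject; 2% × $7,880.00 = $157.60
Total: $692.73 + $157.60 = $850.33

$850.33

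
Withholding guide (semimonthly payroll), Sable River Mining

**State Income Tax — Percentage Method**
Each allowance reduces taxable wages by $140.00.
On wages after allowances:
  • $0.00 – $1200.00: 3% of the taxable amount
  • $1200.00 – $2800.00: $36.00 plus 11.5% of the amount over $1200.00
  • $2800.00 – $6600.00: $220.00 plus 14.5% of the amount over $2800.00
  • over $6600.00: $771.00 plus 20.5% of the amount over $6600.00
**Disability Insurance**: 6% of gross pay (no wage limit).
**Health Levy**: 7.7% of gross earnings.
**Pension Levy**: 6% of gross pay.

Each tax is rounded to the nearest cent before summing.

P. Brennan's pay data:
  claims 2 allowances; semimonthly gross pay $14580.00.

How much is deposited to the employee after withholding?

State Income Tax: taxable = $14580.00 − 2×$140.00 = $14300.00
  $771.00 + 20.5% × ($14300.00 − $6600.00) = $771.00 + 20.5% × $7700.00 = $2349.50
Disability Insurance: 6% × $14580.00 = $874.80
Health Levy: 7.7% × $14580.00 = $1122.66
Pension Levy: 6% × $14580.00 = $874.80
Total withheld: $2349.50 + $874.80 + $1122.66 + $874.80 = $5221.76
Net pay: $14580.00 − $5221.76 = $9358.24

$9358.24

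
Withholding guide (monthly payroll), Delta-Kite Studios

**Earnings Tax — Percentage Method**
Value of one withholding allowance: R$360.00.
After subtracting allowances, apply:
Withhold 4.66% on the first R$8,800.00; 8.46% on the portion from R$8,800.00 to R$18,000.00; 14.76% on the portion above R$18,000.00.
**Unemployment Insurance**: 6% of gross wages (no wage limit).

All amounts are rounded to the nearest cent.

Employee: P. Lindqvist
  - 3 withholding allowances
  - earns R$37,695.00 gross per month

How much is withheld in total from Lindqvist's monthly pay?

R$6,197.67

Earnings Tax: taxable = R$37,695.00 − 3×R$360.00 = R$36,615.00
  R$1,188.40 + 14.76% × (R$36,615.00 − R$18,000.00) = R$1,188.40 + 14.76% × R$18,615.00 = R$3,935.97
Unemployment Insurance: 6% × R$37,695.00 = R$2,261.70
Total: R$3,935.97 + R$2,261.70 = R$6,197.67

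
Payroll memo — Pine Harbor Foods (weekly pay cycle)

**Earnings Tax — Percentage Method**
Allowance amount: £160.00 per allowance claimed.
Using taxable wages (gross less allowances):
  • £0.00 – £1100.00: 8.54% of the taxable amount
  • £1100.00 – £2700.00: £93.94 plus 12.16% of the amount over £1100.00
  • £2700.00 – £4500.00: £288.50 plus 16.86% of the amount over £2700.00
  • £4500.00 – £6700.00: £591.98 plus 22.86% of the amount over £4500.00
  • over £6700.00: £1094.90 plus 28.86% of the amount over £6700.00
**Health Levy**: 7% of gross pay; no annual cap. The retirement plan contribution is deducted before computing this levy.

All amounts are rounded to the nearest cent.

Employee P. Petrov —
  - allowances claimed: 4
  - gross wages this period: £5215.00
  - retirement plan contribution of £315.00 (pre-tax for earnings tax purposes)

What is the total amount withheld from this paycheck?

Earnings Tax: taxable = £5215.00 − £315.00 − 4×£160.00 = £4260.00
  £288.50 + 16.86% × (£4260.00 − £2700.00) = £288.50 + 16.86% × £1560.00 = £551.52
Health Levy: 7% × £4900.00 = £343.00
Total: £551.52 + £343.00 = £894.52

£894.52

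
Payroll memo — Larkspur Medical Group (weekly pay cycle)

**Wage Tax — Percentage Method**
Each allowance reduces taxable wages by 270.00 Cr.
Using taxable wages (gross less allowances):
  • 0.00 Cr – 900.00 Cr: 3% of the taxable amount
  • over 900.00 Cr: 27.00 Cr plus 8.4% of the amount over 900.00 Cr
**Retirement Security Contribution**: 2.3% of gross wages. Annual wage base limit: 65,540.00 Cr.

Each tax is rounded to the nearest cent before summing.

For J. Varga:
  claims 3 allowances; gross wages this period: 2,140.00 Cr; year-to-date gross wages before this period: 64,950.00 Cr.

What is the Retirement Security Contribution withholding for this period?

13.57 Cr

Retirement Security Contribution: cap 65,540.00 Cr − YTD 64,950.00 Cr = 590.00 Cr subject; 2.3% × 590.00 Cr = 13.57 Cr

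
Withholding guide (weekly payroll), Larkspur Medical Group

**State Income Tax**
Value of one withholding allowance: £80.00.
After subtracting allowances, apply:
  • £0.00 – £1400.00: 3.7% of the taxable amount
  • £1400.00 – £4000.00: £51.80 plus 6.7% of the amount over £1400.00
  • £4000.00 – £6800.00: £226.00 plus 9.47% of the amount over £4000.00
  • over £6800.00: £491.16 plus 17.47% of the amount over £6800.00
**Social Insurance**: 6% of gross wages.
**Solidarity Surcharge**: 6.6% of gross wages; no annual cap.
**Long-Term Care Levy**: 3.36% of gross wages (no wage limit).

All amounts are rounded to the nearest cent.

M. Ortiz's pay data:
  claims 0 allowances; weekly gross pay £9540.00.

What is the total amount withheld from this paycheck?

£2492.42

State Income Tax: taxable = £9540.00
  £491.16 + 17.47% × (£9540.00 − £6800.00) = £491.16 + 17.47% × £2740.00 = £969.84
Social Insurance: 6% × £9540.00 = £572.40
Solidarity Surcharge: 6.6% × £9540.00 = £629.64
Long-Term Care Levy: 3.36% × £9540.00 = £320.54
Total: £969.84 + £572.40 + £629.64 + £320.54 = £2492.42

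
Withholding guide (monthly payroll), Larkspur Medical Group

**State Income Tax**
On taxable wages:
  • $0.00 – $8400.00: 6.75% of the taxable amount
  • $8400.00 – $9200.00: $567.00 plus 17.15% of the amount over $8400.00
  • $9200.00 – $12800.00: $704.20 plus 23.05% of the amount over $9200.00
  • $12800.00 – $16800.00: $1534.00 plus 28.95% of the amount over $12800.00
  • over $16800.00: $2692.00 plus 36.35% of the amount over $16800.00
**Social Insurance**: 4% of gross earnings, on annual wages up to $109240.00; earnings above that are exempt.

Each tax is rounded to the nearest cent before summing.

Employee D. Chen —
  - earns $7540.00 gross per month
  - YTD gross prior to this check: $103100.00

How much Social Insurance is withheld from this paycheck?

Social Insurance: cap $109240.00 − YTD $103100.00 = $6140.00 subject; 4% × $6140.00 = $245.60

$245.60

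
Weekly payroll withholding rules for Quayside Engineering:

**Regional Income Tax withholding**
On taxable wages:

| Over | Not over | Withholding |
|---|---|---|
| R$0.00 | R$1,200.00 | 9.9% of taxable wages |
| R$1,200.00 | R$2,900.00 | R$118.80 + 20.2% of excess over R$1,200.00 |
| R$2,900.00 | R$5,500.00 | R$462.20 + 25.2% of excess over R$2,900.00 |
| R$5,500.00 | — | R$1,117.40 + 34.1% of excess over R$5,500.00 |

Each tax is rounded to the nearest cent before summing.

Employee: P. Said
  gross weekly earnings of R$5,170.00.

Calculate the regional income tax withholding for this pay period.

Regional Income Tax: taxable = R$5,170.00
  R$462.20 + 25.2% × (R$5,170.00 − R$2,900.00) = R$462.20 + 25.2% × R$2,270.00 = R$1,034.24

R$1,034.24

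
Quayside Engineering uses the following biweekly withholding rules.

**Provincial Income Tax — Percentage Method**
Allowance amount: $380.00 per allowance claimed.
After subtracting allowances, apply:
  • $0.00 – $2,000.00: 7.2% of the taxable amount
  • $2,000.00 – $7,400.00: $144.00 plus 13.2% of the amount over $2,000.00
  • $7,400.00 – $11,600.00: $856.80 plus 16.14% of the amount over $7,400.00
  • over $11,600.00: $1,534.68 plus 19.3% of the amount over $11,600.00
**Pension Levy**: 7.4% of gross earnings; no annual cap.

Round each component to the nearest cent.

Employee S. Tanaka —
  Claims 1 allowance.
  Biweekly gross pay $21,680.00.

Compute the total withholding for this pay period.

$5,011.10

Provincial Income Tax: taxable = $21,680.00 − 1×$380.00 = $21,300.00
  $1,534.68 + 19.3% × ($21,300.00 − $11,600.00) = $1,534.68 + 19.3% × $9,700.00 = $3,406.78
Pension Levy: 7.4% × $21,680.00 = $1,604.32
Total: $3,406.78 + $1,604.32 = $5,011.10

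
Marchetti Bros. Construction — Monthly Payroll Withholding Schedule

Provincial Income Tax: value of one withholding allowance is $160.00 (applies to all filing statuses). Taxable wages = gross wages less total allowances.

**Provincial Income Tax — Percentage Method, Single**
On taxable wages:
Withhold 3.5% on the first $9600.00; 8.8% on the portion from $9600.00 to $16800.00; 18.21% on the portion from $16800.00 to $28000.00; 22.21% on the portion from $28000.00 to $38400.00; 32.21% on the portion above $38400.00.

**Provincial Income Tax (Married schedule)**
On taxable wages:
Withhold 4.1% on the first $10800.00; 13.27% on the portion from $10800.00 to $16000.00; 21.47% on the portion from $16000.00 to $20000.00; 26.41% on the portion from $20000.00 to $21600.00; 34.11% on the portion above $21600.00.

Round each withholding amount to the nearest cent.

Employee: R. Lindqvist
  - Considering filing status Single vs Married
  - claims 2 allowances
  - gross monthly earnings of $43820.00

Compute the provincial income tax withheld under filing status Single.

Provincial Income Tax (Single): taxable = $43820.00 − 2×$160.00 = $43500.00
  $5318.96 + 32.21% × ($43500.00 − $38400.00) = $5318.96 + 32.21% × $5100.00 = $6961.67

$6961.67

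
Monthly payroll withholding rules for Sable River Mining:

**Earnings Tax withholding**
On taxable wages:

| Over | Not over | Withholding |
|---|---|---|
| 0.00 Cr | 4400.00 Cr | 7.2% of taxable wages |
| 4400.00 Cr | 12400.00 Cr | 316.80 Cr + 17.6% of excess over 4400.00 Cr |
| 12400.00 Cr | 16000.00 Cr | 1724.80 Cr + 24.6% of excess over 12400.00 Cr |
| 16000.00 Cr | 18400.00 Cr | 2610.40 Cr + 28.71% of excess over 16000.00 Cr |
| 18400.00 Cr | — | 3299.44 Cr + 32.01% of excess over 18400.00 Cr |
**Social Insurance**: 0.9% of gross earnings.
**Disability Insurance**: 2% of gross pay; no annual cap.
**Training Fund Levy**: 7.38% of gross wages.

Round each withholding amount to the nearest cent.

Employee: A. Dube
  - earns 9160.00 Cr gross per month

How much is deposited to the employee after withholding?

7063.79 Cr

Earnings Tax: taxable = 9160.00 Cr
  316.80 Cr + 17.6% × (9160.00 Cr − 4400.00 Cr) = 316.80 Cr + 17.6% × 4760.00 Cr = 1154.56 Cr
Social Insurance: 0.9% × 9160.00 Cr = 82.44 Cr
Disability Insurance: 2% × 9160.00 Cr = 183.20 Cr
Training Fund Levy: 7.38% × 9160.00 Cr = 676.01 Cr
Total withheld: 1154.56 Cr + 82.44 Cr + 183.20 Cr + 676.01 Cr = 2096.21 Cr
Net pay: 9160.00 Cr − 2096.21 Cr = 7063.79 Cr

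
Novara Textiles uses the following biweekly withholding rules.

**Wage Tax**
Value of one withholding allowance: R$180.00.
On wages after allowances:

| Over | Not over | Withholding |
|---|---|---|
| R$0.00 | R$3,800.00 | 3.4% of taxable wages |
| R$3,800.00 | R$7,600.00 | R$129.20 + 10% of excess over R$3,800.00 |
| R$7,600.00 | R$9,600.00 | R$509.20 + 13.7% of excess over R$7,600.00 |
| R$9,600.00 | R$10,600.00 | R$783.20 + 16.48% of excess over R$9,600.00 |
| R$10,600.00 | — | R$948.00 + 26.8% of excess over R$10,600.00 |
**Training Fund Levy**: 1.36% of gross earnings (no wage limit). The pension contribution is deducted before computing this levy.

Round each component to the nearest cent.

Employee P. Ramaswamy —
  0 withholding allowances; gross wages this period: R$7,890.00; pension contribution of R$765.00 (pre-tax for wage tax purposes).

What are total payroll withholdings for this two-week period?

R$558.60

Wage Tax: taxable = R$7,890.00 − R$765.00 = R$7,125.00
  R$129.20 + 10% × (R$7,125.00 − R$3,800.00) = R$129.20 + 10% × R$3,325.00 = R$461.70
Training Fund Levy: 1.36% × R$7,125.00 = R$96.90
Total: R$461.70 + R$96.90 = R$558.60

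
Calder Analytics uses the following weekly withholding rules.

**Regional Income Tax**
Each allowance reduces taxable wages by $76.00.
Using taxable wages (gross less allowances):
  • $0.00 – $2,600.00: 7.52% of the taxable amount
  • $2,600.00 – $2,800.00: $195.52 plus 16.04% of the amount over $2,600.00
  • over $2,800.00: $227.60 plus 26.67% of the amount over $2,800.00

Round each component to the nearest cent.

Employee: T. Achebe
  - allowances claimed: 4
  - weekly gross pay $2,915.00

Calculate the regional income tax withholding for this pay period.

$197.28

Regional Income Tax: taxable = $2,915.00 − 4×$76.00 = $2,611.00
  $195.52 + 16.04% × ($2,611.00 − $2,600.00) = $195.52 + 16.04% × $11.00 = $197.28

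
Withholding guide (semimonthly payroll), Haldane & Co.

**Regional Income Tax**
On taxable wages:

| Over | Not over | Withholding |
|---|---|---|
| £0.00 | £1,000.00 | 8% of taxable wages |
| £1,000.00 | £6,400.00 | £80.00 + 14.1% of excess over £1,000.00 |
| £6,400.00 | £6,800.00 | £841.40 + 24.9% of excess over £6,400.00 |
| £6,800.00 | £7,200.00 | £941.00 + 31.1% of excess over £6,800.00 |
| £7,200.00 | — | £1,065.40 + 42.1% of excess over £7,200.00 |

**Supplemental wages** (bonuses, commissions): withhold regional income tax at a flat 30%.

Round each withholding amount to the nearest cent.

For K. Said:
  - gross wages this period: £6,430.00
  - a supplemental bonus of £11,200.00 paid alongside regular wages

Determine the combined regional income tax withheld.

£4,208.87

Regional Income Tax: taxable = £6,430.00
  £841.40 + 24.9% × (£6,430.00 − £6,400.00) = £841.40 + 24.9% × £30.00 = £848.87
Supplemental (30% flat on bonus): 30% × £11,200.00 = £3,360.00
Total regional income tax: £848.87 + £3,360.00 = £4,208.87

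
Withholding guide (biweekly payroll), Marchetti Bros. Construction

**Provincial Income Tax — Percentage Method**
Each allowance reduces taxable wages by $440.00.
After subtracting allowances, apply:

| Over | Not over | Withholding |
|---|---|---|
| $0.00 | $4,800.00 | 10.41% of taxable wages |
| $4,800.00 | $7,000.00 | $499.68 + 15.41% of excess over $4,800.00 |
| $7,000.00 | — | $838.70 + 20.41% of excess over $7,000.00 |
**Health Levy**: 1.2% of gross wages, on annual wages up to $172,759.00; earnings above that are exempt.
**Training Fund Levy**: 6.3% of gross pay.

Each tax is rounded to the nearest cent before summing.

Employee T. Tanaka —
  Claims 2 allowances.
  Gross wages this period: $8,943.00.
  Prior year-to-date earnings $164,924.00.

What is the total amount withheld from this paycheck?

$1,713.09

Provincial Income Tax: taxable = $8,943.00 − 2×$440.00 = $8,063.00
  $838.70 + 20.41% × ($8,063.00 − $7,000.00) = $838.70 + 20.41% × $1,063.00 = $1,055.66
Health Levy: cap $172,759.00 − YTD $164,924.00 = $7,835.00 subject; 1.2% × $7,835.00 = $94.02
Training Fund Levy: 6.3% × $8,943.00 = $563.41
Total: $1,055.66 + $94.02 + $563.41 = $1,713.09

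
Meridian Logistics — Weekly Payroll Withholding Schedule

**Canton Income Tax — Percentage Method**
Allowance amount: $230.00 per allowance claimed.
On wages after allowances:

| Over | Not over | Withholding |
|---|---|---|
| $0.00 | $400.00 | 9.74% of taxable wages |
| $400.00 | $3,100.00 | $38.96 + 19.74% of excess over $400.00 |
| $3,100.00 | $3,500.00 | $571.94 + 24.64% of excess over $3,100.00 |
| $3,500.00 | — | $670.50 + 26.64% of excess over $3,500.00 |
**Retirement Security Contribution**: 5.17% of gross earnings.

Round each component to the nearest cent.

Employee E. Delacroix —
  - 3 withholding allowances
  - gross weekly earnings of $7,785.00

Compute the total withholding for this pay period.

$2,030.69

Canton Income Tax: taxable = $7,785.00 − 3×$230.00 = $7,095.00
  $670.50 + 26.64% × ($7,095.00 − $3,500.00) = $670.50 + 26.64% × $3,595.00 = $1,628.21
Retirement Security Contribution: 5.17% × $7,785.00 = $402.48
Total: $1,628.21 + $402.48 = $2,030.69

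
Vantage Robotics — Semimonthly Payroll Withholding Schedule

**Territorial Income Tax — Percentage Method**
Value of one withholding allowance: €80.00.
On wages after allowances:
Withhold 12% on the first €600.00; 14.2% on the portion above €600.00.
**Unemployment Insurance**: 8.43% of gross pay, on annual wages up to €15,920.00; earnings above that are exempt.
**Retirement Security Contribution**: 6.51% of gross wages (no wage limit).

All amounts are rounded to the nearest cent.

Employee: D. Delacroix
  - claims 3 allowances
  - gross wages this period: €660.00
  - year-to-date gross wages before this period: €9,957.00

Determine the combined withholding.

€149.01

Territorial Income Tax: taxable = €660.00 − 3×€80.00 = €420.00
  12% × €420.00 = €50.40
Unemployment Insurance: 8.43% × €660.00 = €55.64
Retirement Security Contribution: 6.51% × €660.00 = €42.97
Total: €50.40 + €55.64 + €42.97 = €149.01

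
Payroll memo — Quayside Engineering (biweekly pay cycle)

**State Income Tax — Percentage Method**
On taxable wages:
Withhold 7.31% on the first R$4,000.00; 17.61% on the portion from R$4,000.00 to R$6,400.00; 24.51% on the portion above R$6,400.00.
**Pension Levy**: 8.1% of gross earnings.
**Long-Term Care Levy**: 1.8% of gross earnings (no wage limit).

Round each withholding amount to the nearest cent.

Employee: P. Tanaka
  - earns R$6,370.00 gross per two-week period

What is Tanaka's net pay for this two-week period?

R$5,029.61

State Income Tax: taxable = R$6,370.00
  R$292.40 + 17.61% × (R$6,370.00 − R$4,000.00) = R$292.40 + 17.61% × R$2,370.00 = R$709.76
Pension Levy: 8.1% × R$6,370.00 = R$515.97
Long-Term Care Levy: 1.8% × R$6,370.00 = R$114.66
Total withheld: R$709.76 + R$515.97 + R$114.66 = R$1,340.39
Net pay: R$6,370.00 − R$1,340.39 = R$5,029.61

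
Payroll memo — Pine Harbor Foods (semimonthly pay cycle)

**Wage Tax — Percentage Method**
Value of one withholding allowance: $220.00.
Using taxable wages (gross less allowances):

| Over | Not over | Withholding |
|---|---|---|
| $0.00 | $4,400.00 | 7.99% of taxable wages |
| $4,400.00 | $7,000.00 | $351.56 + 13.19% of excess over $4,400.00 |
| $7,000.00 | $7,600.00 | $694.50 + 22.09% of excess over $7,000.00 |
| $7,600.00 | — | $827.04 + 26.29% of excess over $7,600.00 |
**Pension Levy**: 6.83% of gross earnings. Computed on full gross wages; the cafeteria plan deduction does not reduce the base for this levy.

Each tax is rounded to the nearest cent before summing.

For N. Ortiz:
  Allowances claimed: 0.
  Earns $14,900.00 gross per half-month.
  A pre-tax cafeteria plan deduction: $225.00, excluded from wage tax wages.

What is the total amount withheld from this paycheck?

Wage Tax: taxable = $14,900.00 − $225.00 = $14,675.00
  $827.04 + 26.29% × ($14,675.00 − $7,600.00) = $827.04 + 26.29% × $7,075.00 = $2,687.06
Pension Levy: 6.83% × $14,900.00 = $1,017.67
Total: $2,687.06 + $1,017.67 = $3,704.73

$3,704.73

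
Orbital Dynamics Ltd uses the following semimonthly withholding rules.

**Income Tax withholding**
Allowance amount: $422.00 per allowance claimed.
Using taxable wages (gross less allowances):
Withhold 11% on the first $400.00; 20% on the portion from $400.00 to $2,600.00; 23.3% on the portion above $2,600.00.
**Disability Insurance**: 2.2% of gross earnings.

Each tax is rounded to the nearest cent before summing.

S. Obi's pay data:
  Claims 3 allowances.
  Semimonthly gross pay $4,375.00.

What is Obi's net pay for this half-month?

Income Tax: taxable = $4,375.00 − 3×$422.00 = $3,109.00
  $484.00 + 23.3% × ($3,109.00 − $2,600.00) = $484.00 + 23.3% × $509.00 = $602.60
Disability Insurance: 2.2% × $4,375.00 = $96.25
Total withheld: $602.60 + $96.25 = $698.85
Net pay: $4,375.00 − $698.85 = $3,676.15

$3,676.15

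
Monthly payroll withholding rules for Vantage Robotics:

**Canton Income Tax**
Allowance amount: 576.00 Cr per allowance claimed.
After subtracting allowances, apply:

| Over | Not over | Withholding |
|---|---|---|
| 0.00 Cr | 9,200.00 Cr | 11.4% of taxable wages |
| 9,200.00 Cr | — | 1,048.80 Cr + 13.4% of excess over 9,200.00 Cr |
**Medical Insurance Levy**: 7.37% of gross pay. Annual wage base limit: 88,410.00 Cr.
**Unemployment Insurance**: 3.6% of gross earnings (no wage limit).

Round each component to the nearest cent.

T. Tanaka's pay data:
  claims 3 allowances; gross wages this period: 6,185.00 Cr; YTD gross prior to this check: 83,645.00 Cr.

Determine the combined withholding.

Canton Income Tax: taxable = 6,185.00 Cr − 3×576.00 Cr = 4,457.00 Cr
  11.4% × 4,457.00 Cr = 508.10 Cr
Medical Insurance Levy: cap 88,410.00 Cr − YTD 83,645.00 Cr = 4,765.00 Cr subject; 7.37% × 4,765.00 Cr = 351.18 Cr
Unemployment Insurance: 3.6% × 6,185.00 Cr = 222.66 Cr
Total: 508.10 Cr + 351.18 Cr + 222.66 Cr = 1,081.94 Cr

1,081.94 Cr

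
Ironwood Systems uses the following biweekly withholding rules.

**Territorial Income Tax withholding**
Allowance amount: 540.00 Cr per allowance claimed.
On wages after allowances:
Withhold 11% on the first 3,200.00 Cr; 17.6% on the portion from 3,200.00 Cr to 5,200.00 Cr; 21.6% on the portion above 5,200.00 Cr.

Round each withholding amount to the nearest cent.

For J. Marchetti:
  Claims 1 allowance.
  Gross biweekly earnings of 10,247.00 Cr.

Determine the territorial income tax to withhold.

Territorial Income Tax: taxable = 10,247.00 Cr − 1×540.00 Cr = 9,707.00 Cr
  704.00 Cr + 21.6% × (9,707.00 Cr − 5,200.00 Cr) = 704.00 Cr + 21.6% × 4,507.00 Cr = 1,677.51 Cr

1,677.51 Cr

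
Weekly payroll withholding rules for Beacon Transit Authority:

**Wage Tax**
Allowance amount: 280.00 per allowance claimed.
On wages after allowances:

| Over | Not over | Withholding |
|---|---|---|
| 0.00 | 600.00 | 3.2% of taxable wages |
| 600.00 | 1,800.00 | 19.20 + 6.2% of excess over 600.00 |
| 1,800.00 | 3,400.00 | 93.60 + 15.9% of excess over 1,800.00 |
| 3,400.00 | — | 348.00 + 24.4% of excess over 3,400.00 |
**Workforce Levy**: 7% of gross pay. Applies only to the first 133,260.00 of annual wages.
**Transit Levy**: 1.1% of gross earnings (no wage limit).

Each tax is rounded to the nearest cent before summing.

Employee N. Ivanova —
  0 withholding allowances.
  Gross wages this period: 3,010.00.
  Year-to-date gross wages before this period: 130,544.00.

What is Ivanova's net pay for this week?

2,500.78

Wage Tax: taxable = 3,010.00
  93.60 + 15.9% × (3,010.00 − 1,800.00) = 93.60 + 15.9% × 1,210.00 = 285.99
Workforce Levy: cap 133,260.00 − YTD 130,544.00 = 2,716.00 subject; 7% × 2,716.00 = 190.12
Transit Levy: 1.1% × 3,010.00 = 33.11
Total withheld: 285.99 + 190.12 + 33.11 = 509.22
Net pay: 3,010.00 − 509.22 = 2,500.78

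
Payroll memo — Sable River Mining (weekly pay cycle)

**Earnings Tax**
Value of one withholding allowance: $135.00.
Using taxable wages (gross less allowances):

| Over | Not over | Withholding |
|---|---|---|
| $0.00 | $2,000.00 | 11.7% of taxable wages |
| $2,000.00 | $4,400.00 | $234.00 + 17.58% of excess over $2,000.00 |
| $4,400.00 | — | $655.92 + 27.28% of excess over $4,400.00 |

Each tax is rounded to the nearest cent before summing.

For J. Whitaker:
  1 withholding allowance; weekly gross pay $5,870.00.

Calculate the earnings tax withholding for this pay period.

Earnings Tax: taxable = $5,870.00 − 1×$135.00 = $5,735.00
  $655.92 + 27.28% × ($5,735.00 − $4,400.00) = $655.92 + 27.28% × $1,335.00 = $1,020.11

$1,020.11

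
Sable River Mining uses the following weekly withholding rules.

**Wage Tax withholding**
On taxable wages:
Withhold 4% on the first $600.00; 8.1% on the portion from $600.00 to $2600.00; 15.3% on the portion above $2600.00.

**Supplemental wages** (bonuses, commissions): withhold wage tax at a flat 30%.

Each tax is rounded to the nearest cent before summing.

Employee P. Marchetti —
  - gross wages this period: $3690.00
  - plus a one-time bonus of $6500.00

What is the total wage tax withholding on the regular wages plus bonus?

$2302.77

Wage Tax: taxable = $3690.00
  $186.00 + 15.3% × ($3690.00 − $2600.00) = $186.00 + 15.3% × $1090.00 = $352.77
Supplemental (30% flat on bonus): 30% × $6500.00 = $1950.00
Total wage tax: $352.77 + $1950.00 = $2302.77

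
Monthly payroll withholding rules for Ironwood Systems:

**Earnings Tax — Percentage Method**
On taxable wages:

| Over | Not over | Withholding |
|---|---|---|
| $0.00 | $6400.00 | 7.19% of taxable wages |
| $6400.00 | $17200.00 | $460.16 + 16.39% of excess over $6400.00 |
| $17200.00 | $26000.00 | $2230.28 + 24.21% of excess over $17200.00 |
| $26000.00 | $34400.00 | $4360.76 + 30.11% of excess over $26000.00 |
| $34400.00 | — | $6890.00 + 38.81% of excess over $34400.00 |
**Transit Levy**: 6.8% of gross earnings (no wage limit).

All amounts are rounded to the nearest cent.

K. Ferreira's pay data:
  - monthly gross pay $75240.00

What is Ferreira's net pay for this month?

Earnings Tax: taxable = $75240.00
  $6890.00 + 38.81% × ($75240.00 − $34400.00) = $6890.00 + 38.81% × $40840.00 = $22740.00
Transit Levy: 6.8% × $75240.00 = $5116.32
Total withheld: $22740.00 + $5116.32 = $27856.32
Net pay: $75240.00 − $27856.32 = $47383.68

$47383.68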